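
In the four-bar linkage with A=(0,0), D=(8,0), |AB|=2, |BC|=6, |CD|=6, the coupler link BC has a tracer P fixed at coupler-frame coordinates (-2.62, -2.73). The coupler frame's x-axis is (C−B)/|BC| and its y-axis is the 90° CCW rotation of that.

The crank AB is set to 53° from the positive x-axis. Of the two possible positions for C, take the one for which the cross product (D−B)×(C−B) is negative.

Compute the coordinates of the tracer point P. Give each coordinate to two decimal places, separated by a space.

-2.32 2.98

A=(0,0), D=(8.00,0)
B = A + 2.00·(cos53°, sin53°) = (1.2036, 1.5973)
|BD| = 6.9815
circle(B,6.00) ∩ circle(D,6.00): a=3.4908, h=4.8800
  candidates: C₊=(5.7183,5.5492) cross=34.070; C₋=(3.4853,-3.9519) cross=-34.070
  mode - wants cross < 0 → take C=(3.4853,-3.9519) (cross=-34.070)
ex = (C−B)/|BC| = (0.3803,-0.9249); ey = (0.9249,0.3803)
P = B + -2.62·ex + -2.73·ey = (-2.3176,2.9822)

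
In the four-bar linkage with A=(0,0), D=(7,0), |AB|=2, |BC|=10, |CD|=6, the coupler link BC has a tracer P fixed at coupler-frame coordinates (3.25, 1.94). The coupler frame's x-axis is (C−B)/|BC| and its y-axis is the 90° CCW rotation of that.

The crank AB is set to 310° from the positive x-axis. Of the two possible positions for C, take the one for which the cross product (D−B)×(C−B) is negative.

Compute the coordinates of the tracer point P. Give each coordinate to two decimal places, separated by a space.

4.98 -0.70

A=(0,0), D=(7.00,0)
B = A + 2.00·(cos310°, sin310°) = (1.2856, -1.5321)
|BD| = 5.9162
circle(B,10.00) ∩ circle(D,6.00): a=8.3670, h=5.4767
  candidates: C₊=(7.9489,5.9245) cross=32.401; C₋=(10.7854,-4.6552) cross=-32.401
  mode - wants cross < 0 → take C=(10.7854,-4.6552) (cross=-32.401)
ex = (C−B)/|BC| = (0.9500,-0.3123); ey = (0.3123,0.9500)
P = B + 3.25·ex + 1.94·ey = (4.9789,-0.7041)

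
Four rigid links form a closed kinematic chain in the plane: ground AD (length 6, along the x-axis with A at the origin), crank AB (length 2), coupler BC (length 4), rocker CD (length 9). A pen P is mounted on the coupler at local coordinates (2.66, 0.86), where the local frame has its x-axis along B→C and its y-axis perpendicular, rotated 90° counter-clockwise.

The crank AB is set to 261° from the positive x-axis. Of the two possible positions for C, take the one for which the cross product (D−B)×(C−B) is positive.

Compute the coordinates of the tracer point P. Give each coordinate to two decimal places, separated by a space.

-2.71 -0.53

A=(0,0), D=(6.00,0)
B = A + 2.00·(cos261°, sin261°) = (-0.3129, -1.9754)
|BD| = 6.6147
circle(B,4.00) ∩ circle(D,9.00): a=-1.6059, h=3.6635
  candidates: C₊=(-2.9396,1.0413) cross=24.233; C₋=(-0.7515,-5.9513) cross=-24.233
  mode + wants cross > 0 → take C=(-2.9396,1.0413) (cross=24.233)
ex = (C−B)/|BC| = (-0.6567,0.7542); ey = (-0.7542,-0.6567)
P = B + 2.66·ex + 0.86·ey = (-2.7082,-0.5340)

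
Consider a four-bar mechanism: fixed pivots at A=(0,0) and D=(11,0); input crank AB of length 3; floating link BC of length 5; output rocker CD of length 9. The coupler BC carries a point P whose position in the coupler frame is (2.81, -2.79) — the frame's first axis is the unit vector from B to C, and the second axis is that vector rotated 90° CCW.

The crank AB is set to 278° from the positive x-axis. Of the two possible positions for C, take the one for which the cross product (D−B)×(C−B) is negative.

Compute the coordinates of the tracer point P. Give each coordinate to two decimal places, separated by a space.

A=(0,0), D=(11.00,0)
B = A + 3.00·(cos278°, sin278°) = (0.4175, -2.9708)
|BD| = 10.9916
circle(B,5.00) ∩ circle(D,9.00): a=2.9484, h=4.0382
  candidates: C₊=(2.1647,1.7140) cross=44.386; C₋=(4.3476,-6.0618) cross=-44.386
  mode - wants cross < 0 → take C=(4.3476,-6.0618) (cross=-44.386)
ex = (C−B)/|BC| = (0.7860,-0.6182); ey = (0.6182,0.7860)
P = B + 2.81·ex + -2.79·ey = (0.9014,-6.9009)

0.90 -6.90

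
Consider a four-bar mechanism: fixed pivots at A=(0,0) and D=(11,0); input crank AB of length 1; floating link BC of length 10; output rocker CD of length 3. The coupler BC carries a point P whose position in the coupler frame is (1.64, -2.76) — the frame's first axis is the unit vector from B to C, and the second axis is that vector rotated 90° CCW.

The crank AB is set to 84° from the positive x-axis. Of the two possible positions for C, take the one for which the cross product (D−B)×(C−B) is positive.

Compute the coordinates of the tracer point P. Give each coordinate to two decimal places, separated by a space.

A=(0,0), D=(11.00,0)
B = A + 1.00·(cos84°, sin84°) = (0.1045, 0.9945)
|BD| = 10.9408
circle(B,10.00) ∩ circle(D,3.00): a=9.6291, h=2.6981
  candidates: C₊=(9.9391,2.8061) cross=29.519; C₋=(9.4485,-2.5677) cross=-29.519
  mode + wants cross > 0 → take C=(9.9391,2.8061) (cross=29.519)
ex = (C−B)/|BC| = (0.9835,0.1812); ey = (-0.1812,0.9835)
P = B + 1.64·ex + -2.76·ey = (2.2174,-1.4227)

2.22 -1.42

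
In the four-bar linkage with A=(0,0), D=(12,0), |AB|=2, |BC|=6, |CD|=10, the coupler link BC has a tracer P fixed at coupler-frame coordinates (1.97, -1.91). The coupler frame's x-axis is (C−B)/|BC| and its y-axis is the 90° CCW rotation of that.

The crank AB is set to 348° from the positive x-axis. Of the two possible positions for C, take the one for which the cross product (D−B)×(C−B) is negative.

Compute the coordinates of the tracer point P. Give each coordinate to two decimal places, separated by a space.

0.85 -2.93

A=(0,0), D=(12.00,0)
B = A + 2.00·(cos348°, sin348°) = (1.9563, -0.4158)
|BD| = 10.0523
circle(B,6.00) ∩ circle(D,10.00): a=1.8428, h=5.7100
  candidates: C₊=(3.5613,5.3655) cross=57.399; C₋=(4.0337,-6.0447) cross=-57.399
  mode - wants cross < 0 → take C=(4.0337,-6.0447) (cross=-57.399)
ex = (C−B)/|BC| = (0.3462,-0.9381); ey = (0.9381,0.3462)
P = B + 1.97·ex + -1.91·ey = (0.8465,-2.9253)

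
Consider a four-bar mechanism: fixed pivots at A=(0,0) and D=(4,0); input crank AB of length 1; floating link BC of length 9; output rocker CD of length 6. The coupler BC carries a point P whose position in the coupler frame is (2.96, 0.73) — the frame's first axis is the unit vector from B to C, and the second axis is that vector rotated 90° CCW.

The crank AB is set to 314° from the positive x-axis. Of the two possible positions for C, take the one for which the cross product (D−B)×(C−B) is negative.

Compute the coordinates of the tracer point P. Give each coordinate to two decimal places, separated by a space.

A=(0,0), D=(4.00,0)
B = A + 1.00·(cos314°, sin314°) = (0.6947, -0.7193)
|BD| = 3.3827
circle(B,9.00) ∩ circle(D,6.00): a=8.3428, h=3.3760
  candidates: C₊=(8.1288,4.3535) cross=11.420; C₋=(9.5646,-2.2440) cross=-11.420
  mode - wants cross < 0 → take C=(9.5646,-2.2440) (cross=-11.420)
ex = (C−B)/|BC| = (0.9855,-0.1694); ey = (0.1694,0.9855)
P = B + 2.96·ex + 0.73·ey = (3.7355,-0.5013)

3.74 -0.50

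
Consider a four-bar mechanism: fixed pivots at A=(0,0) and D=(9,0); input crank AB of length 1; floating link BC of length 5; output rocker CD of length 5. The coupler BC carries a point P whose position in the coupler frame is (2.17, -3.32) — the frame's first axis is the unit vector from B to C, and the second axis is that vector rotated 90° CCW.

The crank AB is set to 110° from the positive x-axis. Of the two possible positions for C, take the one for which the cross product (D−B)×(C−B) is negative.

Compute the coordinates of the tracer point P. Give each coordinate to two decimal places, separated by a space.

A=(0,0), D=(9.00,0)
B = A + 1.00·(cos110°, sin110°) = (-0.3420, 0.9397)
|BD| = 9.3892
circle(B,5.00) ∩ circle(D,5.00): a=4.6946, h=1.7207
  candidates: C₊=(4.5012,2.1819) cross=16.156; C₋=(4.1568,-1.2422) cross=-16.156
  mode - wants cross < 0 → take C=(4.1568,-1.2422) (cross=-16.156)
ex = (C−B)/|BC| = (0.8998,-0.4364); ey = (0.4364,0.8998)
P = B + 2.17·ex + -3.32·ey = (0.1617,-2.9945)

0.16 -2.99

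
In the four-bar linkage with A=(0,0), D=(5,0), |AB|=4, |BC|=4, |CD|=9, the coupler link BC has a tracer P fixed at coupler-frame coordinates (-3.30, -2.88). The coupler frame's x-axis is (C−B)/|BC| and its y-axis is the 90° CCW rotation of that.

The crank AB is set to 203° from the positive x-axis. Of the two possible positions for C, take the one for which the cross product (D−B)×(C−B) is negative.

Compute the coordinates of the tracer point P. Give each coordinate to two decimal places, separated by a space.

-7.54 0.51

A=(0,0), D=(5.00,0)
B = A + 4.00·(cos203°, sin203°) = (-3.6820, -1.5629)
|BD| = 8.8216
circle(B,4.00) ∩ circle(D,9.00): a=0.7266, h=3.9334
  candidates: C₊=(-3.6638,2.4370) cross=34.699; C₋=(-2.2700,-5.3054) cross=-34.699
  mode - wants cross < 0 → take C=(-2.2700,-5.3054) (cross=-34.699)
ex = (C−B)/|BC| = (0.3530,-0.9356); ey = (0.9356,0.3530)
P = B + -3.30·ex + -2.88·ey = (-7.5415,0.5080)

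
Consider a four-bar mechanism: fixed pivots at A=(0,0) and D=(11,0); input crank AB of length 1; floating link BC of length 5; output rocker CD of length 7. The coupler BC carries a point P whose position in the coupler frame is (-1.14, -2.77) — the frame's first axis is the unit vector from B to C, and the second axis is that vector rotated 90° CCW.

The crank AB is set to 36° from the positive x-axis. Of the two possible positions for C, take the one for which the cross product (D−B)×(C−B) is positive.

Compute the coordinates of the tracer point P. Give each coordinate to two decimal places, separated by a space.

A=(0,0), D=(11.00,0)
B = A + 1.00·(cos36°, sin36°) = (0.8090, 0.5878)
|BD| = 10.2079
circle(B,5.00) ∩ circle(D,7.00): a=3.9284, h=3.0932
  candidates: C₊=(4.9090,3.4496) cross=31.575; C₋=(4.5528,-2.7264) cross=-31.575
  mode + wants cross > 0 → take C=(4.9090,3.4496) (cross=31.575)
ex = (C−B)/|BC| = (0.8200,0.5724); ey = (-0.5724,0.8200)
P = B + -1.14·ex + -2.77·ey = (1.4597,-2.3361)

1.46 -2.34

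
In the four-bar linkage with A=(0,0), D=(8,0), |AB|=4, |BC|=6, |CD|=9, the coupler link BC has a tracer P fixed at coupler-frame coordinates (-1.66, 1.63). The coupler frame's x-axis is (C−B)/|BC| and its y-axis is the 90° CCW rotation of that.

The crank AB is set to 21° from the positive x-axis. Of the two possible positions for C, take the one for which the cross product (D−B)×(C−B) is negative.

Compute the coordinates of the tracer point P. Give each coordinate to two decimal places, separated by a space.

6.06 1.42

A=(0,0), D=(8.00,0)
B = A + 4.00·(cos21°, sin21°) = (3.7343, 1.4335)
|BD| = 4.5001
circle(B,6.00) ∩ circle(D,9.00): a=-2.7498, h=5.3328
  candidates: C₊=(2.8264,7.3644) cross=23.998; C₋=(-0.5710,-2.7456) cross=-23.998
  mode - wants cross < 0 → take C=(-0.5710,-2.7456) (cross=-23.998)
ex = (C−B)/|BC| = (-0.7176,-0.6965); ey = (0.6965,-0.7176)
P = B + -1.66·ex + 1.63·ey = (6.0608,1.4201)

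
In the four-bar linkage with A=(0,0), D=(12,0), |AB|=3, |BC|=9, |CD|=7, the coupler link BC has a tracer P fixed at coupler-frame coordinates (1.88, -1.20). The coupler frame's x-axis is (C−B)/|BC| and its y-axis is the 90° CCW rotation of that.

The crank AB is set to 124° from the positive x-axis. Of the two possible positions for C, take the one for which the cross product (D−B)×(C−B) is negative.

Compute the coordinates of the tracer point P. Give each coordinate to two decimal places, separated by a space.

-0.87 0.41

A=(0,0), D=(12.00,0)
B = A + 3.00·(cos124°, sin124°) = (-1.6776, 2.4871)
|BD| = 13.9019
circle(B,9.00) ∩ circle(D,7.00): a=8.1019, h=3.9192
  candidates: C₊=(6.9947,4.8936) cross=54.484; C₋=(5.5924,-2.8183) cross=-54.484
  mode - wants cross < 0 → take C=(5.5924,-2.8183) (cross=-54.484)
ex = (C−B)/|BC| = (0.8078,-0.5895); ey = (0.5895,0.8078)
P = B + 1.88·ex + -1.20·ey = (-0.8663,0.4095)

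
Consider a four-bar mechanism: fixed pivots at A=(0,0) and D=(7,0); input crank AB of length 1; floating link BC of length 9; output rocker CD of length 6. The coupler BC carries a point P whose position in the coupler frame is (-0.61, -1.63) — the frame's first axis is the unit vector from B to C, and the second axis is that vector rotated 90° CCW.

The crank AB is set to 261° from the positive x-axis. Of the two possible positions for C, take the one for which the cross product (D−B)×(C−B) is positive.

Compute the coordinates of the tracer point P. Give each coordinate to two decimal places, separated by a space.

0.69 -2.51

A=(0,0), D=(7.00,0)
B = A + 1.00·(cos261°, sin261°) = (-0.1564, -0.9877)
|BD| = 7.2243
circle(B,9.00) ∩ circle(D,6.00): a=6.7266, h=5.9793
  candidates: C₊=(5.6896,5.8551) cross=43.196; C₋=(7.3245,-5.9912) cross=-43.196
  mode + wants cross > 0 → take C=(5.6896,5.8551) (cross=43.196)
ex = (C−B)/|BC| = (0.6496,0.7603); ey = (-0.7603,0.6496)
P = B + -0.61·ex + -1.63·ey = (0.6867,-2.5103)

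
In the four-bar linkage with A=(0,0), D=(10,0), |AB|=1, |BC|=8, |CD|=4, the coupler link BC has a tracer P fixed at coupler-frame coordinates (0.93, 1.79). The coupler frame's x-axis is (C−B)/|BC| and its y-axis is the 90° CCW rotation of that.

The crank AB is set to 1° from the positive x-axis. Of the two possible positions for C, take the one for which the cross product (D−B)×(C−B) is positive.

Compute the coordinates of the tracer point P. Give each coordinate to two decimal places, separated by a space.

A=(0,0), D=(10.00,0)
B = A + 1.00·(cos1°, sin1°) = (0.9998, 0.0175)
|BD| = 9.0002
circle(B,8.00) ∩ circle(D,4.00): a=7.1667, h=3.5551
  candidates: C₊=(8.1734,3.5586) cross=31.996; C₋=(8.1596,-3.5515) cross=-31.996
  mode + wants cross > 0 → take C=(8.1734,3.5586) (cross=31.996)
ex = (C−B)/|BC| = (0.8967,0.4426); ey = (-0.4426,0.8967)
P = B + 0.93·ex + 1.79·ey = (1.0414,2.0342)

1.04 2.03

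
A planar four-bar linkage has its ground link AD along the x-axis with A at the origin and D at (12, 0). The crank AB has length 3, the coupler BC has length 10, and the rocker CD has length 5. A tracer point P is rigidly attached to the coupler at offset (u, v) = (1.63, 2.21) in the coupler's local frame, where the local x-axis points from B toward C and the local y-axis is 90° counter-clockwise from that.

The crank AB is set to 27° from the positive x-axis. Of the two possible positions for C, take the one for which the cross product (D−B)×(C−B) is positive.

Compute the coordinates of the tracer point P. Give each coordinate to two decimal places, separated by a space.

A=(0,0), D=(12.00,0)
B = A + 3.00·(cos27°, sin27°) = (2.6730, 1.3620)
|BD| = 9.4259
circle(B,10.00) ∩ circle(D,5.00): a=8.6913, h=4.9457
  candidates: C₊=(11.9878,5.0000) cross=46.618; C₋=(10.5585,-4.7877) cross=-46.618
  mode + wants cross > 0 → take C=(11.9878,5.0000) (cross=46.618)
ex = (C−B)/|BC| = (0.9315,0.3638); ey = (-0.3638,0.9315)
P = B + 1.63·ex + 2.21·ey = (3.3873,4.0135)

3.39 4.01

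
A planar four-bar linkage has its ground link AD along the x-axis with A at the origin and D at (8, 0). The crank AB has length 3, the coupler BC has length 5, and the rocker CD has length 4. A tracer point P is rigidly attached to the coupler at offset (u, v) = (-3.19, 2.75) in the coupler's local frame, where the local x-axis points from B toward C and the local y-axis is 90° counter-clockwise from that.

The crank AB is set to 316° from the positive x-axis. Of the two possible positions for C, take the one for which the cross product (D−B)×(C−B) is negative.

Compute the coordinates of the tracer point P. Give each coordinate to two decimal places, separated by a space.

A=(0,0), D=(8.00,0)
B = A + 3.00·(cos316°, sin316°) = (2.1580, -2.0840)
|BD| = 6.2026
circle(B,5.00) ∩ circle(D,4.00): a=3.8268, h=3.2180
  candidates: C₊=(4.6811,2.2327) cross=19.960; C₋=(6.8436,-3.8292) cross=-19.960
  mode - wants cross < 0 → take C=(6.8436,-3.8292) (cross=-19.960)
ex = (C−B)/|BC| = (0.9371,-0.3490); ey = (0.3490,0.9371)
P = B + -3.19·ex + 2.75·ey = (0.1285,1.6065)

0.13 1.61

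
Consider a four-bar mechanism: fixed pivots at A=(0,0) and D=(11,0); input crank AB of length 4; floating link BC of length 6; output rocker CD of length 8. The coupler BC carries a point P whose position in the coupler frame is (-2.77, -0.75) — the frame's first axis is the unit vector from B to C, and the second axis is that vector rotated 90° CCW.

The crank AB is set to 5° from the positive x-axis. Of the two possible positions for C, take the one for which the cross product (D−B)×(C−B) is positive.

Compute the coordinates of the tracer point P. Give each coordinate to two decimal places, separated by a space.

3.87 -2.52

A=(0,0), D=(11.00,0)
B = A + 4.00·(cos5°, sin5°) = (3.9848, 0.3486)
|BD| = 7.0239
circle(B,6.00) ∩ circle(D,8.00): a=1.5187, h=5.8046
  candidates: C₊=(5.7898,6.0707) cross=40.771; C₋=(5.2135,-5.5242) cross=-40.771
  mode + wants cross > 0 → take C=(5.7898,6.0707) (cross=40.771)
ex = (C−B)/|BC| = (0.3008,0.9537); ey = (-0.9537,0.3008)
P = B + -2.77·ex + -0.75·ey = (3.8667,-2.5187)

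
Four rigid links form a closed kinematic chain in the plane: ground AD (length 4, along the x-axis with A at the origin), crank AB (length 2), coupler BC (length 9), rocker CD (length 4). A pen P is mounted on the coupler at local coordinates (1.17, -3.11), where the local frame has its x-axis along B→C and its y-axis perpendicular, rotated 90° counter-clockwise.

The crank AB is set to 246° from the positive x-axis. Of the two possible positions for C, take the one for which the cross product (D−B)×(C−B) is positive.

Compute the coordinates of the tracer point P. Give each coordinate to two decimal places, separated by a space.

A=(0,0), D=(4.00,0)
B = A + 2.00·(cos246°, sin246°) = (-0.8135, -1.8271)
|BD| = 5.1486
circle(B,9.00) ∩ circle(D,4.00): a=8.8867, h=1.4235
  candidates: C₊=(6.9897,2.6574) cross=7.329; C₋=(8.0000,-0.0043) cross=-7.329
  mode + wants cross > 0 → take C=(6.9897,2.6574) (cross=7.329)
ex = (C−B)/|BC| = (0.8670,0.4983); ey = (-0.4983,0.8670)
P = B + 1.17·ex + -3.11·ey = (1.7506,-3.9405)

1.75 -3.94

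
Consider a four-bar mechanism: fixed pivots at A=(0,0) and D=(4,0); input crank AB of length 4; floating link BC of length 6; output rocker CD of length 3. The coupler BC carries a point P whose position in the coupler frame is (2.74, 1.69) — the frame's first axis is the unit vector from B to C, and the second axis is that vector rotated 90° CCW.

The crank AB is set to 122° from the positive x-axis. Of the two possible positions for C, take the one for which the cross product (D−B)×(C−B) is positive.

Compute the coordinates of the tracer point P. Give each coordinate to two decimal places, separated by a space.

A=(0,0), D=(4.00,0)
B = A + 4.00·(cos122°, sin122°) = (-2.1197, 3.3922)
|BD| = 6.9970
circle(B,6.00) ∩ circle(D,3.00): a=5.4279, h=2.5570
  candidates: C₊=(3.8673,2.9971) cross=17.891; C₋=(1.3880,-1.4757) cross=-17.891
  mode + wants cross > 0 → take C=(3.8673,2.9971) (cross=17.891)
ex = (C−B)/|BC| = (0.9978,-0.0659); ey = (0.0659,0.9978)
P = B + 2.74·ex + 1.69·ey = (0.7257,4.8981)

0.73 4.90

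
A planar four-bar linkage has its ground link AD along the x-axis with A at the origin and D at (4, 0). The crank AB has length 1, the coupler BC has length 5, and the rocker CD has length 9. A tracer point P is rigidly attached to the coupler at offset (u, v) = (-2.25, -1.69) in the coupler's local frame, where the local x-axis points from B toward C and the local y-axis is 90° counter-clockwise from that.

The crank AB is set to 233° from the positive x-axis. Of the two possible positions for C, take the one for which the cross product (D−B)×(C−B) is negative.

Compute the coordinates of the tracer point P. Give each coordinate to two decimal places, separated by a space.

-0.59 2.02

A=(0,0), D=(4.00,0)
B = A + 1.00·(cos233°, sin233°) = (-0.6018, -0.7986)
|BD| = 4.6706
circle(B,5.00) ∩ circle(D,9.00): a=-3.6596, h=3.4069
  candidates: C₊=(-4.7901,1.9323) cross=15.912; C₋=(-3.6250,-4.7811) cross=-15.912
  mode - wants cross < 0 → take C=(-3.6250,-4.7811) (cross=-15.912)
ex = (C−B)/|BC| = (-0.6046,-0.7965); ey = (0.7965,-0.6046)
P = B + -2.25·ex + -1.69·ey = (-0.5875,2.0153)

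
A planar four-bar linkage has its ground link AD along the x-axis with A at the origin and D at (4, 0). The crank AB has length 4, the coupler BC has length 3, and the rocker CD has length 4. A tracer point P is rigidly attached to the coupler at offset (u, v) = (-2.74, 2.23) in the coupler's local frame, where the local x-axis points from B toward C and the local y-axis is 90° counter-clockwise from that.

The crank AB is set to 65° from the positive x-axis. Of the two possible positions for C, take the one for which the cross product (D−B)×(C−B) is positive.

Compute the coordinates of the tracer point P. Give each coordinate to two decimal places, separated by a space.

A=(0,0), D=(4.00,0)
B = A + 4.00·(cos65°, sin65°) = (1.6905, 3.6252)
|BD| = 4.2984
circle(B,3.00) ∩ circle(D,4.00): a=1.3349, h=2.6866
  candidates: C₊=(4.6736,3.9429) cross=11.548; C₋=(0.1419,1.0558) cross=-11.548
  mode + wants cross > 0 → take C=(4.6736,3.9429) (cross=11.548)
ex = (C−B)/|BC| = (0.9944,0.1059); ey = (-0.1059,0.9944)
P = B + -2.74·ex + 2.23·ey = (-1.2702,5.5526)

-1.27 5.55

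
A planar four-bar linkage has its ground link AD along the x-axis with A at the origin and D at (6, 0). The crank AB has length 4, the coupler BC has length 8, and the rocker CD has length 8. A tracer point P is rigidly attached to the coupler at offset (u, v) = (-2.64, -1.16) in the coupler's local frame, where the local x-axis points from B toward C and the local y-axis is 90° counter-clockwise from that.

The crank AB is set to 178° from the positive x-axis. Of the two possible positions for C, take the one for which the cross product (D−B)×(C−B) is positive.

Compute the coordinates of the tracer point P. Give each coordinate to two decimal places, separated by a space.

A=(0,0), D=(6.00,0)
B = A + 4.00·(cos178°, sin178°) = (-3.9976, 0.1396)
|BD| = 9.9985
circle(B,8.00) ∩ circle(D,8.00): a=4.9993, h=6.2456
  candidates: C₊=(1.0884,6.3148) cross=62.447; C₋=(0.9140,-6.1752) cross=-62.447
  mode + wants cross > 0 → take C=(1.0884,6.3148) (cross=62.447)
ex = (C−B)/|BC| = (0.6357,0.7719); ey = (-0.7719,0.6357)
P = B + -2.64·ex + -1.16·ey = (-4.7805,-2.6357)

-4.78 -2.64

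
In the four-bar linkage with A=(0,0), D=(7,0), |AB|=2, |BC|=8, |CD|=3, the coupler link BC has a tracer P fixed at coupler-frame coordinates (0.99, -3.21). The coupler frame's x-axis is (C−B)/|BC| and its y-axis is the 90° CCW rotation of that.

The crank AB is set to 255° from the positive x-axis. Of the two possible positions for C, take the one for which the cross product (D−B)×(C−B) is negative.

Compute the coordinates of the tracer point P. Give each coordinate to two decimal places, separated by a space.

A=(0,0), D=(7.00,0)
B = A + 2.00·(cos255°, sin255°) = (-0.5176, -1.9319)
|BD| = 7.7619
circle(B,8.00) ∩ circle(D,3.00): a=7.4239, h=2.9809
  candidates: C₊=(5.9307,2.8030) cross=23.137; C₋=(7.4146,-2.9712) cross=-23.137
  mode - wants cross < 0 → take C=(7.4146,-2.9712) (cross=-23.137)
ex = (C−B)/|BC| = (0.9915,-0.1299); ey = (0.1299,0.9915)
P = B + 0.99·ex + -3.21·ey = (0.0469,-5.2433)

0.05 -5.24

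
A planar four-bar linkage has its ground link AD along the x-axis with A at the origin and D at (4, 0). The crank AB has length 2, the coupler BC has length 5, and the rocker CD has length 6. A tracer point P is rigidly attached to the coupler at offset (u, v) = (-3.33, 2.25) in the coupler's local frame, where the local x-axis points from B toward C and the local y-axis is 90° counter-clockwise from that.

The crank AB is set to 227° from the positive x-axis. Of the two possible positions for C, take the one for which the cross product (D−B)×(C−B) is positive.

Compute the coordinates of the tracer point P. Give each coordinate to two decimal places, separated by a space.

-3.94 -4.55

A=(0,0), D=(4.00,0)
B = A + 2.00·(cos227°, sin227°) = (-1.3640, -1.4627)
|BD| = 5.5599
circle(B,5.00) ∩ circle(D,6.00): a=1.7907, h=4.6683
  candidates: C₊=(-0.8646,3.5123) cross=25.955; C₋=(1.5918,-5.4955) cross=-25.955
  mode + wants cross > 0 → take C=(-0.8646,3.5123) (cross=25.955)
ex = (C−B)/|BC| = (0.0999,0.9950); ey = (-0.9950,0.0999)
P = B + -3.33·ex + 2.25·ey = (-3.9354,-4.5513)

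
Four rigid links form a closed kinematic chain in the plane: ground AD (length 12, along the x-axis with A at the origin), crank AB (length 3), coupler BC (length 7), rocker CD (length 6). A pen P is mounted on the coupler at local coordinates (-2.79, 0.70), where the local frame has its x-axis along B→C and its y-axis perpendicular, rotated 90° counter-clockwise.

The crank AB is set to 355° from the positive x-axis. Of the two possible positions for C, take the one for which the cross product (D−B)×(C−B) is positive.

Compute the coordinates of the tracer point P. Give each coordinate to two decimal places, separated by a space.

A=(0,0), D=(12.00,0)
B = A + 3.00·(cos355°, sin355°) = (2.9886, -0.2615)
|BD| = 9.0152
circle(B,7.00) ∩ circle(D,6.00): a=5.2286, h=4.6542
  candidates: C₊=(8.0800,4.5424) cross=41.959; C₋=(8.3500,-4.7621) cross=-41.959
  mode + wants cross > 0 → take C=(8.0800,4.5424) (cross=41.959)
ex = (C−B)/|BC| = (0.7273,0.6863); ey = (-0.6863,0.7273)
P = B + -2.79·ex + 0.70·ey = (0.4789,-1.6670)

0.48 -1.67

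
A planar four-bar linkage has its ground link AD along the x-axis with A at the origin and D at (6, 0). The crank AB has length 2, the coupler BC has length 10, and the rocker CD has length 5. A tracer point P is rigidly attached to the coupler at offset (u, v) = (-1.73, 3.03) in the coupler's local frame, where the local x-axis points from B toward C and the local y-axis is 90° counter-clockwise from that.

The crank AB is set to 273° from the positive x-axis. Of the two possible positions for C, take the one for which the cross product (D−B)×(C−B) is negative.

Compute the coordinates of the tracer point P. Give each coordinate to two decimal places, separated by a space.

-1.34 1.18

A=(0,0), D=(6.00,0)
B = A + 2.00·(cos273°, sin273°) = (0.1047, -1.9973)
|BD| = 6.2245
circle(B,10.00) ∩ circle(D,5.00): a=9.1368, h=4.0642
  candidates: C₊=(7.4543,4.7838) cross=25.298; C₋=(10.0625,-2.9148) cross=-25.298
  mode - wants cross < 0 → take C=(10.0625,-2.9148) (cross=-25.298)
ex = (C−B)/|BC| = (0.9958,-0.0918); ey = (0.0918,0.9958)
P = B + -1.73·ex + 3.03·ey = (-1.3400,1.1787)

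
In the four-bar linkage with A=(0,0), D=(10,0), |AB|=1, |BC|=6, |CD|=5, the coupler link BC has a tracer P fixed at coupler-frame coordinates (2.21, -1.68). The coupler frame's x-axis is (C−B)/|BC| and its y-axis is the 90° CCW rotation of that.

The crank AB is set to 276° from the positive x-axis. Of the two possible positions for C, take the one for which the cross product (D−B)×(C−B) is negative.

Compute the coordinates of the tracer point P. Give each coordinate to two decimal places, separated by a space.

A=(0,0), D=(10.00,0)
B = A + 1.00·(cos276°, sin276°) = (0.1045, -0.9945)
|BD| = 9.9453
circle(B,6.00) ∩ circle(D,5.00): a=5.5257, h=2.3381
  candidates: C₊=(5.3687,1.8844) cross=23.253; C₋=(5.8363,-2.7684) cross=-23.253
  mode - wants cross < 0 → take C=(5.8363,-2.7684) (cross=-23.253)
ex = (C−B)/|BC| = (0.9553,-0.2956); ey = (0.2956,0.9553)
P = B + 2.21·ex + -1.68·ey = (1.7191,-3.2528)

1.72 -3.25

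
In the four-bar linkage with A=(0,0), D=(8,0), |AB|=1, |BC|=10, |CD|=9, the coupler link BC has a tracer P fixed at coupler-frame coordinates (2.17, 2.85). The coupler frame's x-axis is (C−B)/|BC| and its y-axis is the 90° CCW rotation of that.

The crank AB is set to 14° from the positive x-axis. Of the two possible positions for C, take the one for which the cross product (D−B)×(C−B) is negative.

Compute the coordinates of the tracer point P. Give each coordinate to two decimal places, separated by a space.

4.50 -0.39

A=(0,0), D=(8.00,0)
B = A + 1.00·(cos14°, sin14°) = (0.9703, 0.2419)
|BD| = 7.0339
circle(B,10.00) ∩ circle(D,9.00): a=4.8675, h=8.7354
  candidates: C₊=(6.1354,8.8047) cross=61.444; C₋=(5.5345,-8.6557) cross=-61.444
  mode - wants cross < 0 → take C=(5.5345,-8.6557) (cross=-61.444)
ex = (C−B)/|BC| = (0.4564,-0.8898); ey = (0.8898,0.4564)
P = B + 2.17·ex + 2.85·ey = (4.4966,-0.3881)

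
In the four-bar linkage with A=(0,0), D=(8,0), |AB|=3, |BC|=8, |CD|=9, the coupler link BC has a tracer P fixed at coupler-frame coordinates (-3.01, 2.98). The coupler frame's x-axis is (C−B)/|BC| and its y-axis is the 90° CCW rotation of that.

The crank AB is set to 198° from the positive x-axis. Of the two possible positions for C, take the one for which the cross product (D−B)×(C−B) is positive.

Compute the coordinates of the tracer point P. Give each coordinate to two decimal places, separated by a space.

-6.95 -1.99

A=(0,0), D=(8.00,0)
B = A + 3.00·(cos198°, sin198°) = (-2.8532, -0.9271)
|BD| = 10.8927
circle(B,8.00) ∩ circle(D,9.00): a=4.6660, h=6.4983
  candidates: C₊=(1.2428,5.9448) cross=70.784; C₋=(2.3490,-7.0047) cross=-70.784
  mode + wants cross > 0 → take C=(1.2428,5.9448) (cross=70.784)
ex = (C−B)/|BC| = (0.5120,0.8590); ey = (-0.8590,0.5120)
P = B + -3.01·ex + 2.98·ey = (-6.9541,-1.9868)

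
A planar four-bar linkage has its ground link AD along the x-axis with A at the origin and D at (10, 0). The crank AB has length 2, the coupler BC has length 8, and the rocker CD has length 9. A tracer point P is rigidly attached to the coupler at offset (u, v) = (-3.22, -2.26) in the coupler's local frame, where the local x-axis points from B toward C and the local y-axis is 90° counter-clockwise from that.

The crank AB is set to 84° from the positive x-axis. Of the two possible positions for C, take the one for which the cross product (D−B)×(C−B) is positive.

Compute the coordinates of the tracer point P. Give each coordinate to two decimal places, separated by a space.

-0.31 -1.91

A=(0,0), D=(10.00,0)
B = A + 2.00·(cos84°, sin84°) = (0.2091, 1.9890)
|BD| = 9.9909
circle(B,8.00) ∩ circle(D,9.00): a=4.1447, h=6.8426
  candidates: C₊=(5.6330,7.8695) cross=68.364; C₋=(2.9085,-5.5418) cross=-68.364
  mode + wants cross > 0 → take C=(5.6330,7.8695) (cross=68.364)
ex = (C−B)/|BC| = (0.6780,0.7351); ey = (-0.7351,0.6780)
P = B + -3.22·ex + -2.26·ey = (-0.3129,-1.9101)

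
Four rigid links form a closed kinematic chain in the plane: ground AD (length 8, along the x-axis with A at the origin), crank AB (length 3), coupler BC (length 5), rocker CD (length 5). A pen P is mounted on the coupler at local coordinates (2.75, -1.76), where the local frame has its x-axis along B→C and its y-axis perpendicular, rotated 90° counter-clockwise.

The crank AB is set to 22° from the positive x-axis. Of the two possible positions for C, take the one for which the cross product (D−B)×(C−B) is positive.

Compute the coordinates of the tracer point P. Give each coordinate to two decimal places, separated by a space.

A=(0,0), D=(8.00,0)
B = A + 3.00·(cos22°, sin22°) = (2.7816, 1.1238)
|BD| = 5.3381
circle(B,5.00) ∩ circle(D,5.00): a=2.6690, h=4.2280
  candidates: C₊=(6.2809,4.6952) cross=22.570; C₋=(4.5007,-3.5714) cross=-22.570
  mode + wants cross > 0 → take C=(6.2809,4.6952) (cross=22.570)
ex = (C−B)/|BC| = (0.6999,0.7143); ey = (-0.7143,0.6999)
P = B + 2.75·ex + -1.76·ey = (5.9633,1.8563)

5.96 1.86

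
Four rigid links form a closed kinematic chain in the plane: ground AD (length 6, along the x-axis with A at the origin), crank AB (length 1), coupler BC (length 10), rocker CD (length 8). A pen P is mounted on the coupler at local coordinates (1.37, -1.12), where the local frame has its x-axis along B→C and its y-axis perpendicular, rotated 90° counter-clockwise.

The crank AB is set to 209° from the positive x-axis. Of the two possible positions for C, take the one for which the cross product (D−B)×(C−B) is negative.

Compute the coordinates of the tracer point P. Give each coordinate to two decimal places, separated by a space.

-0.81 -2.25

A=(0,0), D=(6.00,0)
B = A + 1.00·(cos209°, sin209°) = (-0.8746, -0.4848)
|BD| = 6.8917
circle(B,10.00) ∩ circle(D,8.00): a=6.0577, h=7.9564
  candidates: C₊=(4.6084,7.8780) cross=54.833; C₋=(5.7278,-7.9954) cross=-54.833
  mode - wants cross < 0 → take C=(5.7278,-7.9954) (cross=-54.833)
ex = (C−B)/|BC| = (0.6602,-0.7511); ey = (0.7511,0.6602)
P = B + 1.37·ex + -1.12·ey = (-0.8113,-2.2532)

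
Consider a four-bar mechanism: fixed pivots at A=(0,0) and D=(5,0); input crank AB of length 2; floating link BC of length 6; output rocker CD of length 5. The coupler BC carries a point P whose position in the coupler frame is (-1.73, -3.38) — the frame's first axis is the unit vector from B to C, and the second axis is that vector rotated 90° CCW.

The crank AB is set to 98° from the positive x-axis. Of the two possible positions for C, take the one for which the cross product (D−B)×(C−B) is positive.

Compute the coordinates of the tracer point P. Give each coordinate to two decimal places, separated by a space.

A=(0,0), D=(5.00,0)
B = A + 2.00·(cos98°, sin98°) = (-0.2783, 1.9805)
|BD| = 5.6377
circle(B,6.00) ∩ circle(D,5.00): a=3.7944, h=4.6478
  candidates: C₊=(4.9070,4.9991) cross=26.203; C₋=(1.6414,-3.7040) cross=-26.203
  mode + wants cross > 0 → take C=(4.9070,4.9991) (cross=26.203)
ex = (C−B)/|BC| = (0.8642,0.5031); ey = (-0.5031,0.8642)
P = B + -1.73·ex + -3.38·ey = (-0.0730,-1.8109)

-0.07 -1.81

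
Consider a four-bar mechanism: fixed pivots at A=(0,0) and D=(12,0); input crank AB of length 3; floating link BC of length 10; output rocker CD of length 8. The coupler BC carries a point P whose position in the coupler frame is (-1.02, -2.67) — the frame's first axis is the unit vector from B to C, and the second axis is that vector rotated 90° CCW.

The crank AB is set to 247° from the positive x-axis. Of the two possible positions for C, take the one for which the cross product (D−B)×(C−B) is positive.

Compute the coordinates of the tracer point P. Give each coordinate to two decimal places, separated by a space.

A=(0,0), D=(12.00,0)
B = A + 3.00·(cos247°, sin247°) = (-1.1722, -2.7615)
|BD| = 13.4586
circle(B,10.00) ∩ circle(D,8.00): a=8.0667, h=5.9100
  candidates: C₊=(5.5102,4.6779) cross=79.540; C₋=(7.9355,-6.8906) cross=-79.540
  mode + wants cross > 0 → take C=(5.5102,4.6779) (cross=79.540)
ex = (C−B)/|BC| = (0.6682,0.7439); ey = (-0.7439,0.6682)
P = B + -1.02·ex + -2.67·ey = (0.1325,-5.3045)

0.13 -5.30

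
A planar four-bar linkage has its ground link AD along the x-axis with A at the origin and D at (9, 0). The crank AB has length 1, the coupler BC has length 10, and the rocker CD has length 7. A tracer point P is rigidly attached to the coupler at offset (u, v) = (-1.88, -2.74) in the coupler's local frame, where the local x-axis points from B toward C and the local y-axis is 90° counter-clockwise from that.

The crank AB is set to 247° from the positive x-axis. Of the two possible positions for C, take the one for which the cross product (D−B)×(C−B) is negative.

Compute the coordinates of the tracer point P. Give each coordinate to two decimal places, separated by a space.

A=(0,0), D=(9.00,0)
B = A + 1.00·(cos247°, sin247°) = (-0.3907, -0.9205)
|BD| = 9.4357
circle(B,10.00) ∩ circle(D,7.00): a=7.4204, h=6.7036
  candidates: C₊=(6.3403,6.4750) cross=63.253; C₋=(7.6482,-6.8682) cross=-63.253
  mode - wants cross < 0 → take C=(7.6482,-6.8682) (cross=-63.253)
ex = (C−B)/|BC| = (0.8039,-0.5948); ey = (0.5948,0.8039)
P = B + -1.88·ex + -2.74·ey = (-3.5317,-2.0050)

-3.53 -2.01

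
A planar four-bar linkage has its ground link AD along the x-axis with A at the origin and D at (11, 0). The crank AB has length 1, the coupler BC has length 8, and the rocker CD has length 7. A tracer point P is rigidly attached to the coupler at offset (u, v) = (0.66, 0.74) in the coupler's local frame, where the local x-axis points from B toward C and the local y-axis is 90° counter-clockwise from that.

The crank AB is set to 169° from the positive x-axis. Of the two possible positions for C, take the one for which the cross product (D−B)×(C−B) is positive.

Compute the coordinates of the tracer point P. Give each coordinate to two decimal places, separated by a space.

-0.84 1.17

A=(0,0), D=(11.00,0)
B = A + 1.00·(cos169°, sin169°) = (-0.9816, 0.1908)
|BD| = 11.9831
circle(B,8.00) ∩ circle(D,7.00): a=6.6175, h=4.4955
  candidates: C₊=(5.7066,4.5803) cross=53.870; C₋=(5.5634,-4.4095) cross=-53.870
  mode + wants cross > 0 → take C=(5.7066,4.5803) (cross=53.870)
ex = (C−B)/|BC| = (0.8360,0.5487); ey = (-0.5487,0.8360)
P = B + 0.66·ex + 0.74·ey = (-0.8359,1.1716)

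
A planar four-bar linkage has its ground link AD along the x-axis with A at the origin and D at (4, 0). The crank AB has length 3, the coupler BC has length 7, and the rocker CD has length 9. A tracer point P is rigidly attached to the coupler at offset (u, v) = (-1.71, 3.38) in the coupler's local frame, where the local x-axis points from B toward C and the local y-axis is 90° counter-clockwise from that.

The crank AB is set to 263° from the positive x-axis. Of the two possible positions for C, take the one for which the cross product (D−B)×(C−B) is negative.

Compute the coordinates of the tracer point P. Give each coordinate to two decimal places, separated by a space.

1.64 0.23

A=(0,0), D=(4.00,0)
B = A + 3.00·(cos263°, sin263°) = (-0.3656, -2.9776)
|BD| = 5.2844
circle(B,7.00) ∩ circle(D,9.00): a=-0.3856, h=6.9894
  candidates: C₊=(-4.6225,2.5792) cross=36.935; C₋=(3.2542,-8.9690) cross=-36.935
  mode - wants cross < 0 → take C=(3.2542,-8.9690) (cross=-36.935)
ex = (C−B)/|BC| = (0.5171,-0.8559); ey = (0.8559,0.5171)
P = B + -1.71·ex + 3.38·ey = (1.6431,0.2338)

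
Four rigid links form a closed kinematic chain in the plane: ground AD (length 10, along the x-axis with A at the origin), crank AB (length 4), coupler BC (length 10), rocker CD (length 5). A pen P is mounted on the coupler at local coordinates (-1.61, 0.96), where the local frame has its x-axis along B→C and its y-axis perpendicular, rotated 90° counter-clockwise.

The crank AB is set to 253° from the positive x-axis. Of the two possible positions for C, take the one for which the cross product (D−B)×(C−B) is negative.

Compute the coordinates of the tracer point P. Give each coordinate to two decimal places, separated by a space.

A=(0,0), D=(10.00,0)
B = A + 4.00·(cos253°, sin253°) = (-1.1695, -3.8252)
|BD| = 11.8063
circle(B,10.00) ∩ circle(D,5.00): a=9.0794, h=4.1909
  candidates: C₊=(6.0623,3.0814) cross=49.480; C₋=(8.7780,-4.8484) cross=-49.480
  mode - wants cross < 0 → take C=(8.7780,-4.8484) (cross=-49.480)
ex = (C−B)/|BC| = (0.9948,-0.1023); ey = (0.1023,0.9948)
P = B + -1.61·ex + 0.96·ey = (-2.6728,-2.7055)

-2.67 -2.71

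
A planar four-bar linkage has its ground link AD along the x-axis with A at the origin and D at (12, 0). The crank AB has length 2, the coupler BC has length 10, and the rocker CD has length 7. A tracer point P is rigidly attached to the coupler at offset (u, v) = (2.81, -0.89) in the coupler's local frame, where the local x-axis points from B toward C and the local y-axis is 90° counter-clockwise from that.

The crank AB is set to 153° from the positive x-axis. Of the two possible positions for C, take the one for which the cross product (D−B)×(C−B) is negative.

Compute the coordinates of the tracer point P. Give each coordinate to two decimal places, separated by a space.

A=(0,0), D=(12.00,0)
B = A + 2.00·(cos153°, sin153°) = (-1.7820, 0.9080)
|BD| = 13.8119
circle(B,10.00) ∩ circle(D,7.00): a=8.7522, h=4.8373
  candidates: C₊=(7.2692,5.1594) cross=66.812; C₋=(6.6332,-4.4942) cross=-66.812
  mode - wants cross < 0 → take C=(6.6332,-4.4942) (cross=-66.812)
ex = (C−B)/|BC| = (0.8415,-0.5402); ey = (0.5402,0.8415)
P = B + 2.81·ex + -0.89·ey = (0.1019,-1.3590)

0.10 -1.36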